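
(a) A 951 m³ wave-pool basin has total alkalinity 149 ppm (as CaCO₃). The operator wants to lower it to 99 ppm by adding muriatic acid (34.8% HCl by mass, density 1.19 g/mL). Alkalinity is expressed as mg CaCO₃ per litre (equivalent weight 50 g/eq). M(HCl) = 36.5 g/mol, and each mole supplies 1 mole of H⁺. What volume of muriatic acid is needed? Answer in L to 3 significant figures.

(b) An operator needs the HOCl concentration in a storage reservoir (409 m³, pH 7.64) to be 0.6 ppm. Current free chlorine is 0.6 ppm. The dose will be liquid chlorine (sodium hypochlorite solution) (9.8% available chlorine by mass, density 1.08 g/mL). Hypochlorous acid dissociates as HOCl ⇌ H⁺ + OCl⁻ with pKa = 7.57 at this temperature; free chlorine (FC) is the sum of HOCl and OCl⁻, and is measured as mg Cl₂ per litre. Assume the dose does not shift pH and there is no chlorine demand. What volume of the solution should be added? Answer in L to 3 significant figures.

(a) Volume: 951 m³ = 951,000 L.
(a) Alkalinity to neutralize: (149 − 99) = 50 mg/L as CaCO₃ × 951,000 L = 47,550 g as CaCO₃.
(a) Equivalents of H⁺ required: 47,550 ÷ 50 g/eq = 951 eq = 951 mol HCl.
(a) Mass of HCl: 951 × 36.5 = 34,710 g.
(a) Mass of 34.8% solution: 34,710 / 0.348 = 99,750 g.
(a) Volume: 99,750 g ÷ 1.19 g/mL = 83,820 mL.

(b) Volume: 409 m³ = 409,000 L.
(b) [OCl⁻]/[HOCl] = 10^(pH − pKa) = 10^(7.64 − 7.57) = 1.175; fraction as HOCl = 1/(1 + 1.175) = 0.4598.
(b) Free chlorine required for 0.6 ppm HOCl: 0.6 / 0.4598 = 1.305 ppm.
(b) FC to add: 1.305 − 0.6 = 0.7049 mg/L as Cl₂.
(b) Cl₂ equivalent: 0.7049 mg/L × 409,000 L = 288.3 g.
(b) Product at 9.8% available Cl: 288.3 / 0.098 = 2942 g.
(b) Volume: 2942 g ÷ 1.08 g/mL = 2724 mL.

(a) 83.8 L; (b) 2.72 L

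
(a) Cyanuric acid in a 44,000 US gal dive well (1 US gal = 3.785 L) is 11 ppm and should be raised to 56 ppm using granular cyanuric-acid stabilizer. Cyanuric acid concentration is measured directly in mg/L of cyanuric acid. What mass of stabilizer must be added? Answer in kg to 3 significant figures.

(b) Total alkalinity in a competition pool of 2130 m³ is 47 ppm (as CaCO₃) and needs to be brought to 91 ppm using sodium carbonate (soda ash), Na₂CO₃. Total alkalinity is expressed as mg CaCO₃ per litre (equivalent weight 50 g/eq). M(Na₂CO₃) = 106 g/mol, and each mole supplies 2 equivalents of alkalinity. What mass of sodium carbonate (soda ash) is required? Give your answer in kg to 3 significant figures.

(a) 7.49 kg; (b) 99.3 kg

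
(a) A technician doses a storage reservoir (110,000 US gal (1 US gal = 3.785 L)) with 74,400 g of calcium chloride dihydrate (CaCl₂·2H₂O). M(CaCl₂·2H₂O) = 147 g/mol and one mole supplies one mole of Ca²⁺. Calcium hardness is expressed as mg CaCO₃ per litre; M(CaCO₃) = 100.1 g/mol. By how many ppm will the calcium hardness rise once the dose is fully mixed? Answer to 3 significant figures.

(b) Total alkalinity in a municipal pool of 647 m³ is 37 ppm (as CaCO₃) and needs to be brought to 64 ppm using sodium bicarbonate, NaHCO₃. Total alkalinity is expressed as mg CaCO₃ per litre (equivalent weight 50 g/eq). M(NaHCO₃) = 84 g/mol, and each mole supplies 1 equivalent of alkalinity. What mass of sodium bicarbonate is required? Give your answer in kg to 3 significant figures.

(a) Volume: 110,000 US gal × 3.785 L/gal = 416,350 L.
(a) Moles of Ca²⁺: 74,400 g ÷ 147 g/mol = 506.1 mol.
(a) As CaCO₃: 506.1 mol × 100.1 g/mol = 50,660 g.
(a) Rise: 50,660 g / 416,350 L × 1000 = 121.7 mg/L.

(b) Volume: 647 m³ = 647,000 L.
(b) Alkalinity to add: (64 − 37) = 27 mg/L as CaCO₃ × 647,000 L = 17,470 g as CaCO₃.
(b) Equivalents: 17,470 g ÷ 50 g/eq = 349.4 eq.
(b) NaHCO₃ supplies 1 eq per mole → 349.4 mol.
(b) Mass: 349.4 mol × 84 g/mol = 29,350 g.

(a) 122 ppm; (b) 29.3 kg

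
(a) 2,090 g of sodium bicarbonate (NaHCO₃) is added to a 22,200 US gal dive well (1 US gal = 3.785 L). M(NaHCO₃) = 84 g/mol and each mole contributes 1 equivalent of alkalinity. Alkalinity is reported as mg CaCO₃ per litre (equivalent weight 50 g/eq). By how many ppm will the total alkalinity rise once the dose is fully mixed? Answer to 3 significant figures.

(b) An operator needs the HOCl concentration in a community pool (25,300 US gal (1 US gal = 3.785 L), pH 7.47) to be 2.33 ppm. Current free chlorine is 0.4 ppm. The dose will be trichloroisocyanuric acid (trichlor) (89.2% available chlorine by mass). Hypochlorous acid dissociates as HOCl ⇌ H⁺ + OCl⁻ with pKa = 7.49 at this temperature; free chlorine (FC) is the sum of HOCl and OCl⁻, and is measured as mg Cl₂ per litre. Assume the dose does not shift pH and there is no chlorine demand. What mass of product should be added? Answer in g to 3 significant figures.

(a) 14.8 ppm; (b) 446 g

(a) Volume: 22,200 US gal × 3.785 L/gal = 84,027 L.
(a) Moles of NaHCO₃: 2,090 g ÷ 84 g/mol = 24.88 mol → 24.88 eq of alkalinity.
(a) As CaCO₃: 24.88 eq × 50 g/eq = 1244 g.
(a) Rise: 1244 g / 84,027 L × 1000 = 14.81 mg/L.

(b) Volume: 25,300 US gal × 3.785 L/gal = 95,760 L.
(b) [OCl⁻]/[HOCl] = 10^(pH − pKa) = 10^(7.47 − 7.49) = 0.955; fraction as HOCl = 1/(1 + 0.955) = 0.5115.
(b) Free chlorine required for 2.33 ppm HOCl: 2.33 / 0.5115 = 4.555 ppm.
(b) FC to add: 4.555 − 0.4 = 4.155 mg/L as Cl₂.
(b) Cl₂ equivalent: 4.155 mg/L × 95,760 L = 397.9 g.
(b) Product at 89.2% available Cl: 397.9 / 0.892 = 446.1 g.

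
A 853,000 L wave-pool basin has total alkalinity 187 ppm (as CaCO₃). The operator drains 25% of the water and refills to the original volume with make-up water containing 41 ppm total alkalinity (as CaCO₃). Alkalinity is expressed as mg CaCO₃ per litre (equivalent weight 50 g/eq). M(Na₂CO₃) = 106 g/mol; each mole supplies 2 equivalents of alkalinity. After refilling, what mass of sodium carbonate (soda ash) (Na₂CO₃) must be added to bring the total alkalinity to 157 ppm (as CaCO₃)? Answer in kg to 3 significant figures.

5.88 kg

After draining 25% and refilling: 187 × 0.75 + 41 × 0.25 = 150.5 ppm.
Deficit to target: 157 − 150.5 = 6.5 mg/L.
As CaCO₃: 6.5 mg/L × 853,000 L = 5544 g; ÷ 50 g/eq ÷ 2 = 55.45 mol Na₂CO₃.
Mass: 55.45 × 106 = 5877 g.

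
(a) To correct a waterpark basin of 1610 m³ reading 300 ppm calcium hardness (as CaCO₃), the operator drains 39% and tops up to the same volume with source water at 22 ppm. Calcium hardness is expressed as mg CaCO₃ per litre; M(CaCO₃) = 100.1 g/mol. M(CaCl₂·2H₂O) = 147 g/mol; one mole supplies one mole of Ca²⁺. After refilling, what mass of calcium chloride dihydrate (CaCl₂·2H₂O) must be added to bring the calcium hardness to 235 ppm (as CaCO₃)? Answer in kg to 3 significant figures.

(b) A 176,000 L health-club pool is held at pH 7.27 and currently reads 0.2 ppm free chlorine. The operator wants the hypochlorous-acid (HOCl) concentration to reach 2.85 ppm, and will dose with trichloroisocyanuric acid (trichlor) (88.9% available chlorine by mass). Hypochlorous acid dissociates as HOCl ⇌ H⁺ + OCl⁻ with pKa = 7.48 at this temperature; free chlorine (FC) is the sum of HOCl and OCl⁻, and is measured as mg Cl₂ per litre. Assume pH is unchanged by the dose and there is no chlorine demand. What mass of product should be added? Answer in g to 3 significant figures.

(a) 103 kg; (b) 873 g

(a) Volume: 1610 m³ = 1,610,000 L.
(a) After draining 39% and refilling: 300 × 0.61 + 22 × 0.39 = 191.58 ppm.
(a) Deficit to target: 235 − 191.58 = 43.42 mg/L.
(a) As CaCO₃: 43.42 mg/L × 1,610,000 L = 69,910 g; ÷ 100.1 = 698.4 mol Ca²⁺.
(a) Mass: 698.4 × 147 = 102,700 g.

(b) [OCl⁻]/[HOCl] = 10^(pH − pKa) = 10^(7.27 − 7.48) = 0.6166; fraction as HOCl = 1/(1 + 0.6166) = 0.6186.
(b) Free chlorine required for 2.85 ppm HOCl: 2.85 / 0.6186 = 4.607 ppm.
(b) FC to add: 4.607 − 0.2 = 4.407 mg/L as Cl₂.
(b) Cl₂ equivalent: 4.407 mg/L × 176,000 L = 775.7 g.
(b) Product at 88.9% available Cl: 775.7 / 0.889 = 872.5 g.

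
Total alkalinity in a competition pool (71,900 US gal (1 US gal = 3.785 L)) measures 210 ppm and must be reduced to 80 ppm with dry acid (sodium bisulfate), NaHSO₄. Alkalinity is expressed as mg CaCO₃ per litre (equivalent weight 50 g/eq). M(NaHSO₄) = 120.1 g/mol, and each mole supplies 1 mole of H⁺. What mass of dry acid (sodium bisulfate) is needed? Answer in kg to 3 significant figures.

85.0 kg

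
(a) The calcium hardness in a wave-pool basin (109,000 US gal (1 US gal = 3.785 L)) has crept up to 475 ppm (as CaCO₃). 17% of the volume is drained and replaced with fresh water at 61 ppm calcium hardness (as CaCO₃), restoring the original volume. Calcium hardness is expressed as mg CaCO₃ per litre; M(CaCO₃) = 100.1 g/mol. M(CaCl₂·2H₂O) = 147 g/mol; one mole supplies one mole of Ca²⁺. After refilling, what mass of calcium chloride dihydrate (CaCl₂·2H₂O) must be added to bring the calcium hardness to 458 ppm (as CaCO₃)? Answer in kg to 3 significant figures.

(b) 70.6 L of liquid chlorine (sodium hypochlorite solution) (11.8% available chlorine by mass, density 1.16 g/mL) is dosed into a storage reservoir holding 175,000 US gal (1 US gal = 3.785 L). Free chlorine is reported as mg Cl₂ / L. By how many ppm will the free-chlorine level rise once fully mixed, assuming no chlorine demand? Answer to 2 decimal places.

(a) 32.3 kg; (b) 14.59 ppm

(a) Volume: 109,000 US gal × 3.785 L/gal = 412,565 L.
(a) After draining 17% and refilling: 475 × 0.83 + 61 × 0.17 = 404.62 ppm.
(a) Deficit to target: 458 − 404.62 = 53.38 mg/L.
(a) As CaCO₃: 53.38 mg/L × 412,565 L = 22,020 g; ÷ 100.1 = 220 mol Ca²⁺.
(a) Mass: 220 × 147 = 32,340 g.

(b) Volume: 175,000 US gal × 3.785 L/gal = 662,375 L.
(b) Mass of solution: 70.6 L × 1000 mL/L × 1.16 g/mL = 81,900 g.
(b) Available chlorine delivered: 81,900 g × 0.118 = 9664 g as Cl₂.
(b) Concentration rise: 9664 g / 662,375 L = 14.59 mg/L = 14.59 ppm.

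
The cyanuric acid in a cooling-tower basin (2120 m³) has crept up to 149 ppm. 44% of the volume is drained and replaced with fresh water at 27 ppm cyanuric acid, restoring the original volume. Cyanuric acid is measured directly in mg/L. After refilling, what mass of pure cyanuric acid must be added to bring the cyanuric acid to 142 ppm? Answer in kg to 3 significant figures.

99.0 kg

Volume: 2120 m³ = 2,120,000 L.
After draining 44% and refilling: 149 × 0.56 + 27 × 0.44 = 95.32 ppm.
Deficit to target: 142 − 95.32 = 46.68 mg/L.
Mass: 46.68 mg/L × 2,120,000 L = 98,960 g cyanuric acid.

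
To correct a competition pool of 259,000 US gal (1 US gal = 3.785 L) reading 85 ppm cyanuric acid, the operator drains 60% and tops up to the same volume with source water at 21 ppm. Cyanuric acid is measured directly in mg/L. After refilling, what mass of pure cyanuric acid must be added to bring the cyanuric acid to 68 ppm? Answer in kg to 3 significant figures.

Volume: 259,000 US gal × 3.785 L/gal = 980,315 L.
After draining 60% and refilling: 85 × 0.40 + 21 × 0.60 = 46.6 ppm.
Deficit to target: 68 − 46.6 = 21.4 mg/L.
Mass: 21.4 mg/L × 980,315 L = 20,980 g cyanuric acid.

21.0 kg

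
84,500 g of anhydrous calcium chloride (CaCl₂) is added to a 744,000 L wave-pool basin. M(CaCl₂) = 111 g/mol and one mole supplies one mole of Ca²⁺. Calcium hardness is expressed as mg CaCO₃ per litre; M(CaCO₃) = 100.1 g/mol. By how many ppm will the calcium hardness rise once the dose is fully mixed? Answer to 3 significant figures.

102 ppm

Moles of Ca²⁺: 84,500 g ÷ 111 g/mol = 761.3 mol.
As CaCO₃: 761.3 mol × 100.1 g/mol = 76,200 g.
Rise: 76,200 g / 744,000 L × 1000 = 102.4 mg/L.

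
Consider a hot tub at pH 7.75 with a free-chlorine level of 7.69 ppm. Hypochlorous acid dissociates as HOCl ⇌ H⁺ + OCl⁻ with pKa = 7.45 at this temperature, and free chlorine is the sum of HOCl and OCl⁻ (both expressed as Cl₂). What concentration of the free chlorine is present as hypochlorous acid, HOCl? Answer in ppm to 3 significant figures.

2.57 ppm

[OCl⁻]/[HOCl] = 10^(pH − pKa) = 10^(7.75 − 7.45) = 10^0.30 = 1.995.
Fraction as HOCl = 1 / (1 + 1.995) = 0.3339.
HOCl = 0.3339 × 7.69 ppm = 2.567 ppm.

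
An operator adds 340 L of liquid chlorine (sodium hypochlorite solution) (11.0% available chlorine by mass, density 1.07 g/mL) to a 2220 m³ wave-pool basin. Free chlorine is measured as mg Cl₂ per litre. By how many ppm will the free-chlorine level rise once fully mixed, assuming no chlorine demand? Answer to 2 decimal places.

Volume: 2220 m³ = 2,220,000 L.
Mass of solution: 340 L × 1000 mL/L × 1.07 g/mL = 363,800 g.
Available chlorine delivered: 363,800 g × 0.11 = 40,020 g as Cl₂.
Concentration rise: 40,020 g / 2,220,000 L = 18.03 mg/L = 18.03 ppm.

18.03 ppm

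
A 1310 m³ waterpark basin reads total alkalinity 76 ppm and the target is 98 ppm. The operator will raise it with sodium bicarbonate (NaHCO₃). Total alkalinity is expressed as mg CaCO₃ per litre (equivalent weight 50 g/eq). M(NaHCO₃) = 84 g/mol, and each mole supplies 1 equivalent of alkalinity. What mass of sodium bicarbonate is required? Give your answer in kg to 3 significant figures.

48.4 kg

Volume: 1310 m³ = 1,310,000 L.
Alkalinity to add: (98 − 76) = 22 mg/L as CaCO₃ × 1,310,000 L = 28,820 g as CaCO₃.
Equivalents: 28,820 g ÷ 50 g/eq = 576.4 eq.
NaHCO₃ supplies 1 eq per mole → 576.4 mol.
Mass: 576.4 mol × 84 g/mol = 48,420 g.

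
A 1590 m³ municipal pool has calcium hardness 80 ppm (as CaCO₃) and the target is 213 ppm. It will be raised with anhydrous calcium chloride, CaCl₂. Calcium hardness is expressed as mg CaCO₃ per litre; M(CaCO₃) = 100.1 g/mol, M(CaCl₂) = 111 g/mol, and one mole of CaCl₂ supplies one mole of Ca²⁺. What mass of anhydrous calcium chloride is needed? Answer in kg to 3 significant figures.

234 kg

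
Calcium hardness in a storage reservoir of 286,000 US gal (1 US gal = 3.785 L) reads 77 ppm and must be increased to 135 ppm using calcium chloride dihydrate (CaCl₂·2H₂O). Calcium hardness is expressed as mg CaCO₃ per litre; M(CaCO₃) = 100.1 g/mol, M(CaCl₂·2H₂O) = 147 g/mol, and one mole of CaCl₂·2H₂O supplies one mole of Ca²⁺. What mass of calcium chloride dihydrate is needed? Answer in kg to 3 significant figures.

Volume: 286,000 US gal × 3.785 L/gal = 1,082,510 L.
Hardness to add: (135 − 77) = 58 mg/L as CaCO₃ × 1,082,510 L = 62,790 g as CaCO₃.
Moles of Ca²⁺ (1 mol Ca²⁺ ≡ 1 mol CaCO₃): 62,790 / 100.1 g/mol = 627.2 mol.
Mass of CaCl₂·2H₂O: 627.2 × 147 = 92,200 g.

92.2 kg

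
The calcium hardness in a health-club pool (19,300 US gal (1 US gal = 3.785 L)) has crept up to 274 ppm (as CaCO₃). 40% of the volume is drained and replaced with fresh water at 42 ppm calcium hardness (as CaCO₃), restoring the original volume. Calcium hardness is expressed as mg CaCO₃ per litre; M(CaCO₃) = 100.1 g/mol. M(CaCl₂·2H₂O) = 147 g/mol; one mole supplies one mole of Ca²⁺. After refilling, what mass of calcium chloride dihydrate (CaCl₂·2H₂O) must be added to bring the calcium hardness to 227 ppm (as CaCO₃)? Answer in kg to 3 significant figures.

Volume: 19,300 US gal × 3.785 L/gal = 73,050 L.
After draining 40% and refilling: 274 × 0.60 + 42 × 0.40 = 181.2 ppm.
Deficit to target: 227 − 181.2 = 45.8 mg/L.
As CaCO₃: 45.8 mg/L × 73,050 L = 3346 g; ÷ 100.1 = 33.42 mol Ca²⁺.
Mass: 33.42 × 147 = 4913 g.

4.91 kg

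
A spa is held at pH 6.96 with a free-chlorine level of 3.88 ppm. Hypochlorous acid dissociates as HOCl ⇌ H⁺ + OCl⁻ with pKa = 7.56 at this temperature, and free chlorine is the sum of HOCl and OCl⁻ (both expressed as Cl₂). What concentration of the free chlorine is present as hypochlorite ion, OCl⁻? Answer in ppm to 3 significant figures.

0.779 ppm

[OCl⁻]/[HOCl] = 10^(pH − pKa) = 10^(6.96 − 7.56) = 10^-0.60 = 0.2512.
Fraction as HOCl = 1 / (1 + 0.2512) = 0.7992.
OCl⁻ = (1 − 0.7992) × 3.88 ppm = 0.7789 ppm.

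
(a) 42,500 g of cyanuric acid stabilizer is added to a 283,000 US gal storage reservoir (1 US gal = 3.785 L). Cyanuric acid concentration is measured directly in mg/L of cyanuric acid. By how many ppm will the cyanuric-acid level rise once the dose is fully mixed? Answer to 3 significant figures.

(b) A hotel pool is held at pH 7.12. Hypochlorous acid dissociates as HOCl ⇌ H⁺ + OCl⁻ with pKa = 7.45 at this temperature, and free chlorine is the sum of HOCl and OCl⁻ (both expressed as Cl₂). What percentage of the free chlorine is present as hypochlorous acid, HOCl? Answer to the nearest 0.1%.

(a) 39.7 ppm; (b) 68.1%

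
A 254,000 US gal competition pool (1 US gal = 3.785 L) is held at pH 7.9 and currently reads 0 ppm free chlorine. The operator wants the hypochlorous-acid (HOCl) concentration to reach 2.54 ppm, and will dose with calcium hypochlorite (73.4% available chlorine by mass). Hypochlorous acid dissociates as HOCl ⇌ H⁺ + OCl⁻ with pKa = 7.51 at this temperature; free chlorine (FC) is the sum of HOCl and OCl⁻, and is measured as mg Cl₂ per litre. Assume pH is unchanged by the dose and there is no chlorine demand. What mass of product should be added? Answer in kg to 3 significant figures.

Volume: 254,000 US gal × 3.785 L/gal = 961,390 L.
[OCl⁻]/[HOCl] = 10^(pH − pKa) = 10^(7.9 − 7.51) = 2.455; fraction as HOCl = 1/(1 + 2.455) = 0.2895.
Free chlorine required for 2.54 ppm HOCl: 2.54 / 0.2895 = 8.775 ppm.
FC to add: 8.775 − 0 = 8.775 mg/L as Cl₂.
Cl₂ equivalent: 8.775 mg/L × 961,390 L = 8436 g.
Product at 73.4% available Cl: 8436 / 0.734 = 11,490 g.

11.5 kg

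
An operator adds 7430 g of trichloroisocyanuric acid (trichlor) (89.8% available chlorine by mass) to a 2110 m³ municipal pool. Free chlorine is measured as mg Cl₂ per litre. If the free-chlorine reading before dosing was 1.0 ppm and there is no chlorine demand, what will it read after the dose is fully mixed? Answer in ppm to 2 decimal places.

4.16 ppm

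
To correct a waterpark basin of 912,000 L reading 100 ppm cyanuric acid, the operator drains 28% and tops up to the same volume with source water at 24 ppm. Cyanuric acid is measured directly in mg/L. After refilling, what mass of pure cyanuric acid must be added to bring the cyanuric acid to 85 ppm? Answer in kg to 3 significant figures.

After draining 28% and refilling: 100 × 0.72 + 24 × 0.28 = 78.72 ppm.
Deficit to target: 85 − 78.72 = 6.28 mg/L.
Mass: 6.28 mg/L × 912,000 L = 5727 g cyanuric acid.

5.73 kg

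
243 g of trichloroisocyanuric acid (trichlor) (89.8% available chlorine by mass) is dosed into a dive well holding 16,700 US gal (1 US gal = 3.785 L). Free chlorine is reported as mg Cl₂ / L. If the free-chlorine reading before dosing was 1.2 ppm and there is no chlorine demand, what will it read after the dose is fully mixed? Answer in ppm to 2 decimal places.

Volume: 16,700 US gal × 3.785 L/gal = 63,210 L.
Available chlorine delivered: 243 g × 0.898 = 218.2 g as Cl₂.
Concentration rise: 218.2 g / 63,210 L = 3.452 mg/L = 3.45 ppm.
Final FC: 1.2 + 3.45 = 4.65 ppm.

4.65 ppm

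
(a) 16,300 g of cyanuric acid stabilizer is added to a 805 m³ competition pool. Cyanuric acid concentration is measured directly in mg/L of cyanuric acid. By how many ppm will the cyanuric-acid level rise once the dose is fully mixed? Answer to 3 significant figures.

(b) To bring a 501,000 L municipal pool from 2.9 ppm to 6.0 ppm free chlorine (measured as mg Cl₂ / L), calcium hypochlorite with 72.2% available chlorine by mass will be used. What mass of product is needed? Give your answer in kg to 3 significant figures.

(a) Volume: 805 m³ = 805,000 L.
(a) Rise: 16,300 g / 805,000 L × 1000 = 20.25 mg/L.

(b) Chlorine deficit: 6.0 − 2.9 = 3.1 ppm = 3.1 mg/L as Cl₂.
(b) Cl₂ equivalent needed: 3.1 mg/L × 501,000 L = 1,553,000 mg = 1553 g.
(b) Product at 72.2% available chlorine: 1553 / 0.722 = 2151 g.

(a) 20.2 ppm; (b) 2.15 kg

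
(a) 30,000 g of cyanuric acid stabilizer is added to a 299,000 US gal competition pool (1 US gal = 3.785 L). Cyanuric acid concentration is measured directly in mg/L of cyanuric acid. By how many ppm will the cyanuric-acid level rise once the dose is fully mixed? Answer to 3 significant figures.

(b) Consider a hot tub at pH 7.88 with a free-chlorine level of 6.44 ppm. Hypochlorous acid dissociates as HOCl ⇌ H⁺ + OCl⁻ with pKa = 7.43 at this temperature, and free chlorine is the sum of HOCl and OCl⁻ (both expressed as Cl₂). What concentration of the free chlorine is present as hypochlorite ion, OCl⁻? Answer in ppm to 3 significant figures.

(a) Volume: 299,000 US gal × 3.785 L/gal = 1,131,715 L.
(a) Rise: 30,000 g / 1,131,715 L × 1000 = 26.51 mg/L.

(b) [OCl⁻]/[HOCl] = 10^(pH − pKa) = 10^(7.88 − 7.43) = 10^0.45 = 2.818.
(b) Fraction as HOCl = 1 / (1 + 2.818) = 0.2619.
(b) OCl⁻ = (1 − 0.2619) × 6.44 ppm = 4.753 ppm.

(a) 26.5 ppm; (b) 4.75 ppm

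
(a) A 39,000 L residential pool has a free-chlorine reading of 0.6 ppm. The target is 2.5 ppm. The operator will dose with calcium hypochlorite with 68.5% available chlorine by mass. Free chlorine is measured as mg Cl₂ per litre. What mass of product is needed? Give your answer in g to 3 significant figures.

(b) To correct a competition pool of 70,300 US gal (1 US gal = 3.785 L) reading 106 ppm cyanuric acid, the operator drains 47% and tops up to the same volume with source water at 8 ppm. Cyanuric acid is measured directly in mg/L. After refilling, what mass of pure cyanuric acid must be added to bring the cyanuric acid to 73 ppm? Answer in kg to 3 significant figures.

(a) Chlorine deficit: 2.5 − 0.6 = 1.9 ppm = 1.9 mg/L as Cl₂.
(a) Cl₂ equivalent needed: 1.9 mg/L × 39,000 L = 74,100 mg = 74.1 g.
(a) Product at 68.5% available chlorine: 74.1 / 0.685 = 108.2 g.

(b) Volume: 70,300 US gal × 3.785 L/gal = 266,086 L.
(b) After draining 47% and refilling: 106 × 0.53 + 8 × 0.47 = 59.94 ppm.
(b) Deficit to target: 73 − 59.94 = 13.06 mg/L.
(b) Mass: 13.06 mg/L × 266,086 L = 3475 g cyanuric acid.

(a) 108 g; (b) 3.48 kg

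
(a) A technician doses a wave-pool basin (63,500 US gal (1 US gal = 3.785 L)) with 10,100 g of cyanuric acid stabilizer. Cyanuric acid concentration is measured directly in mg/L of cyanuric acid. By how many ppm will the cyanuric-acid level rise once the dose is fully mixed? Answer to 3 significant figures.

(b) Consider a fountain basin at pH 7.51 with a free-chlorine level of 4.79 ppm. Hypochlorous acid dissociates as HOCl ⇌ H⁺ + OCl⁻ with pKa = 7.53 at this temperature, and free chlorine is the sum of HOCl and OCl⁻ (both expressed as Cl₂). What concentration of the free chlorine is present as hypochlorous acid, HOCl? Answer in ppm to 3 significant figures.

(a) Volume: 63,500 US gal × 3.785 L/gal = 240,348 L.
(a) Rise: 10,100 g / 240,348 L × 1000 = 42.02 mg/L.

(b) [OCl⁻]/[HOCl] = 10^(pH − pKa) = 10^(7.51 − 7.53) = 10^-0.02 = 0.955.
(b) Fraction as HOCl = 1 / (1 + 0.955) = 0.5115.
(b) HOCl = 0.5115 × 4.79 ppm = 2.45 ppm.

(a) 42.0 ppm; (b) 2.45 ppm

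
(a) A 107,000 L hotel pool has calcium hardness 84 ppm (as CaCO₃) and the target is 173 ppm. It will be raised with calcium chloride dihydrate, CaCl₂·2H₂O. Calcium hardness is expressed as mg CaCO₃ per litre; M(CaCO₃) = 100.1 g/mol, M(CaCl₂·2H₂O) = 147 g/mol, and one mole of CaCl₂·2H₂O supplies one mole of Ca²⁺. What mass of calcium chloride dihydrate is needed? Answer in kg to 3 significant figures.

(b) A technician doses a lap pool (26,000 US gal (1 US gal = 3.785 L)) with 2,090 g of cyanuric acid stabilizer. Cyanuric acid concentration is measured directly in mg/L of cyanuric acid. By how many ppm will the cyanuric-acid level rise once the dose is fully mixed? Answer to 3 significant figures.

(a) Hardness to add: (173 − 84) = 89 mg/L as CaCO₃ × 107,000 L = 9523 g as CaCO₃.
(a) Moles of Ca²⁺ (1 mol Ca²⁺ ≡ 1 mol CaCO₃): 9523 / 100.1 g/mol = 95.13 mol.
(a) Mass of CaCl₂·2H₂O: 95.13 × 147 = 13,980 g.

(b) Volume: 26,000 US gal × 3.785 L/gal = 98,410 L.
(b) Rise: 2,090 g / 98,410 L × 1000 = 21.24 mg/L.

(a) 14.0 kg; (b) 21.2 ppm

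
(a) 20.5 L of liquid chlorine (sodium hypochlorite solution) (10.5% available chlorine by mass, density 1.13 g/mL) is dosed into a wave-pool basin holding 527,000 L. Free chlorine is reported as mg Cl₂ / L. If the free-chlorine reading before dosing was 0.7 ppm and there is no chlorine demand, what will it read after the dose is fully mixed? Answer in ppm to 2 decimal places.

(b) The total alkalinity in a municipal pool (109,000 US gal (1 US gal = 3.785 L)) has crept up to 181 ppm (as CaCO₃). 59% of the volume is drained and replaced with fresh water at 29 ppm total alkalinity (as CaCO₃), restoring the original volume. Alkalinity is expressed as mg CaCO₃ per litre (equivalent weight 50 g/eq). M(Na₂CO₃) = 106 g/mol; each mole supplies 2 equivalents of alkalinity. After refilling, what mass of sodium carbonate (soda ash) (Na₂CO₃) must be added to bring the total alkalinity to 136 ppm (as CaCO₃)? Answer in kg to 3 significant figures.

(a) 5.32 ppm; (b) 19.5 kg

(a) Mass of solution: 20.5 L × 1000 mL/L × 1.13 g/mL = 23,160 g.
(a) Available chlorine delivered: 23,160 g × 0.105 = 2432 g as Cl₂.
(a) Concentration rise: 2432 g / 527,000 L = 4.615 mg/L = 4.62 ppm.
(a) Final FC: 0.7 + 4.62 = 5.32 ppm.

(b) Volume: 109,000 US gal × 3.785 L/gal = 412,565 L.
(b) After draining 59% and refilling: 181 × 0.41 + 29 × 0.59 = 91.32 ppm.
(b) Deficit to target: 136 − 91.32 = 44.68 mg/L.
(b) As CaCO₃: 44.68 mg/L × 412,565 L = 18,430 g; ÷ 50 g/eq ÷ 2 = 184.3 mol Na₂CO₃.
(b) Mass: 184.3 × 106 = 19,540 g.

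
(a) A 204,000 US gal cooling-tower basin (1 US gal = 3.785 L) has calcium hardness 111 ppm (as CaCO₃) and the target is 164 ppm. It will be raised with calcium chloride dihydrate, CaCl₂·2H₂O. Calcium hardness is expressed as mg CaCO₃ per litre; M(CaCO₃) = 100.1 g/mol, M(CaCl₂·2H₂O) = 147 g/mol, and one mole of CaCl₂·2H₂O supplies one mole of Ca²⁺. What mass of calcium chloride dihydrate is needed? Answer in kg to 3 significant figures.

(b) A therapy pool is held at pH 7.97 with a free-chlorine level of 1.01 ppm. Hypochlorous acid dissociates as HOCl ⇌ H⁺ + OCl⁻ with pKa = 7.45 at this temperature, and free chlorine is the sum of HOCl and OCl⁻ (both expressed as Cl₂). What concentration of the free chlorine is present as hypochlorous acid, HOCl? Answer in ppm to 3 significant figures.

(a) 60.1 kg; (b) 0.234 ppm

(a) Volume: 204,000 US gal × 3.785 L/gal = 772,140 L.
(a) Hardness to add: (164 − 111) = 53 mg/L as CaCO₃ × 772,140 L = 40,920 g as CaCO₃.
(a) Moles of Ca²⁺ (1 mol Ca²⁺ ≡ 1 mol CaCO₃): 40,920 / 100.1 g/mol = 408.8 mol.
(a) Mass of CaCl₂·2H₂O: 408.8 × 147 = 60,100 g.

(b) [OCl⁻]/[HOCl] = 10^(pH − pKa) = 10^(7.97 − 7.45) = 10^0.52 = 3.311.
(b) Fraction as HOCl = 1 / (1 + 3.311) = 0.2319.
(b) HOCl = 0.2319 × 1.01 ppm = 0.2343 ppm.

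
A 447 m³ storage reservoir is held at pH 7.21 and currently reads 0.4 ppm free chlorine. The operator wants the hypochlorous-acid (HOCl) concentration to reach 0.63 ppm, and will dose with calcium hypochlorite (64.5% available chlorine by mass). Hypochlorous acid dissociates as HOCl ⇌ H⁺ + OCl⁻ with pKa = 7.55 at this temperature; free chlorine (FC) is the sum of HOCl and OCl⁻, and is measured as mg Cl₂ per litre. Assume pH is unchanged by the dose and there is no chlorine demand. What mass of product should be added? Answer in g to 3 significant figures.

359 g

Volume: 447 m³ = 447,000 L.
[OCl⁻]/[HOCl] = 10^(pH − pKa) = 10^(7.21 − 7.55) = 0.4571; fraction as HOCl = 1/(1 + 0.4571) = 0.6863.
Free chlorine required for 0.63 ppm HOCl: 0.63 / 0.6863 = 0.918 ppm.
FC to add: 0.918 − 0.4 = 0.518 mg/L as Cl₂.
Cl₂ equivalent: 0.518 mg/L × 447,000 L = 231.5 g.
Product at 64.5% available Cl: 231.5 / 0.645 = 359 g.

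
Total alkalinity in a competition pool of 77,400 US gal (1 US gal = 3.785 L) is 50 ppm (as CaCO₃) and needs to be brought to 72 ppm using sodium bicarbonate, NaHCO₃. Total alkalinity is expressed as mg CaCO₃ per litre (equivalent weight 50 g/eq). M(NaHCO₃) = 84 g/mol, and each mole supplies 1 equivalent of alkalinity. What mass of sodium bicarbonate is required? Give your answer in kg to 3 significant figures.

10.8 kg

Volume: 77,400 US gal × 3.785 L/gal = 292,959 L.
Alkalinity to add: (72 − 50) = 22 mg/L as CaCO₃ × 292,959 L = 6445 g as CaCO₃.
Equivalents: 6445 g ÷ 50 g/eq = 128.9 eq.
NaHCO₃ supplies 1 eq per mole → 128.9 mol.
Mass: 128.9 mol × 84 g/mol = 10,830 g.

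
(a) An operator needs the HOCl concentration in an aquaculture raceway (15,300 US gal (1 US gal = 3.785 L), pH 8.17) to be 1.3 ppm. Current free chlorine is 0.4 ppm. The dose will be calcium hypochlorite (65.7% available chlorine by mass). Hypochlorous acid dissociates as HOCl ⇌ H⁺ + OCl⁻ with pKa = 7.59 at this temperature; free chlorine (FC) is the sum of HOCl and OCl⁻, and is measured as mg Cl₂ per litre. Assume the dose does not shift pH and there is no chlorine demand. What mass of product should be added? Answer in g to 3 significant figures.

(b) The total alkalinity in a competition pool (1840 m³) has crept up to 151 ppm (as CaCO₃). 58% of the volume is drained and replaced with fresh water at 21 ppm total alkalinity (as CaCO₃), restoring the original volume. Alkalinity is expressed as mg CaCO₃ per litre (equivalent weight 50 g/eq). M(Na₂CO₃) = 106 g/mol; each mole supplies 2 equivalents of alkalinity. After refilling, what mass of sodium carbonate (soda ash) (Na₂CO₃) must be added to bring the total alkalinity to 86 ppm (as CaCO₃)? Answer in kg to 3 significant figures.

(a) 515 g; (b) 20.3 kg

(a) Volume: 15,300 US gal × 3.785 L/gal = 57,910 L.
(a) [OCl⁻]/[HOCl] = 10^(pH − pKa) = 10^(8.17 − 7.59) = 3.802; fraction as HOCl = 1/(1 + 3.802) = 0.2083.
(a) Free chlorine required for 1.3 ppm HOCl: 1.3 / 0.2083 = 6.242 ppm.
(a) FC to add: 6.242 − 0.4 = 5.842 mg/L as Cl₂.
(a) Cl₂ equivalent: 5.842 mg/L × 57,910 L = 338.3 g.
(a) Product at 65.7% available Cl: 338.3 / 0.657 = 515 g.

(b) Volume: 1840 m³ = 1,840,000 L.
(b) After draining 58% and refilling: 151 × 0.42 + 21 × 0.58 = 75.6 ppm.
(b) Deficit to target: 86 − 75.6 = 10.4 mg/L.
(b) As CaCO₃: 10.4 mg/L × 1,840,000 L = 19,140 g; ÷ 50 g/eq ÷ 2 = 191.4 mol Na₂CO₃.
(b) Mass: 191.4 × 106 = 20,280 g.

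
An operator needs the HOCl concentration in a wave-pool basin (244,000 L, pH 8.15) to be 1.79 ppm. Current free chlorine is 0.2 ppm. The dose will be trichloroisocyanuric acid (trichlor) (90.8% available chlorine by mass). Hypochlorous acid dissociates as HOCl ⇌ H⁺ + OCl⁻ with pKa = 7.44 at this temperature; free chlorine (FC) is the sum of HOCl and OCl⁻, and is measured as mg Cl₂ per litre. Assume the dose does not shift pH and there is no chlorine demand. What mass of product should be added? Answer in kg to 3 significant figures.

[OCl⁻]/[HOCl] = 10^(pH − pKa) = 10^(8.15 − 7.44) = 5.129; fraction as HOCl = 1/(1 + 5.129) = 0.1632.
Free chlorine required for 1.79 ppm HOCl: 1.79 / 0.1632 = 10.97 ppm.
FC to add: 10.97 − 0.2 = 10.77 mg/L as Cl₂.
Cl₂ equivalent: 10.77 mg/L × 244,000 L = 2628 g.
Product at 90.8% available Cl: 2628 / 0.908 = 2894 g.

2.89 kg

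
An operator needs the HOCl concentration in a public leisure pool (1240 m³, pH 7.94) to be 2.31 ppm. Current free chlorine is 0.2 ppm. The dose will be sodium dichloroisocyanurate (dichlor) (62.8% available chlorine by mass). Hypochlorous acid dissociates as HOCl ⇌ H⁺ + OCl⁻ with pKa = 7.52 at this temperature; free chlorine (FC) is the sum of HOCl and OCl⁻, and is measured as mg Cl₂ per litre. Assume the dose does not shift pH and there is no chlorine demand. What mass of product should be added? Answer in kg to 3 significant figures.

16.2 kg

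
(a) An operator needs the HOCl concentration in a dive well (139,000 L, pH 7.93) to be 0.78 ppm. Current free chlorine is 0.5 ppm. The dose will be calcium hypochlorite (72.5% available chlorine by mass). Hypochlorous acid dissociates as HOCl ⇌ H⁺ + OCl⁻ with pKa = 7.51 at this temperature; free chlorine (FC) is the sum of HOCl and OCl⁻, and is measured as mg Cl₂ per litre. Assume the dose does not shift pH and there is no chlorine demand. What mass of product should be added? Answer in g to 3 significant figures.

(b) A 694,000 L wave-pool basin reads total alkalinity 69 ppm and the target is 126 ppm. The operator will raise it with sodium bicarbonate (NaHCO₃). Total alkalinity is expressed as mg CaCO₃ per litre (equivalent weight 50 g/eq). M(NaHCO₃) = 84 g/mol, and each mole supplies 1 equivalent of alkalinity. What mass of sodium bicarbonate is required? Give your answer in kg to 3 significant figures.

(a) 447 g; (b) 66.5 kg

(a) [OCl⁻]/[HOCl] = 10^(pH − pKa) = 10^(7.93 − 7.51) = 2.63; fraction as HOCl = 1/(1 + 2.63) = 0.2755.
(a) Free chlorine required for 0.78 ppm HOCl: 0.78 / 0.2755 = 2.832 ppm.
(a) FC to add: 2.832 − 0.5 = 2.332 mg/L as Cl₂.
(a) Cl₂ equivalent: 2.332 mg/L × 139,000 L = 324.1 g.
(a) Product at 72.5% available Cl: 324.1 / 0.725 = 447 g.

(b) Alkalinity to add: (126 − 69) = 57 mg/L as CaCO₃ × 694,000 L = 39,560 g as CaCO₃.
(b) Equivalents: 39,560 g ÷ 50 g/eq = 791.2 eq.
(b) NaHCO₃ supplies 1 eq per mole → 791.2 mol.
(b) Mass: 791.2 mol × 84 g/mol = 66,460 g.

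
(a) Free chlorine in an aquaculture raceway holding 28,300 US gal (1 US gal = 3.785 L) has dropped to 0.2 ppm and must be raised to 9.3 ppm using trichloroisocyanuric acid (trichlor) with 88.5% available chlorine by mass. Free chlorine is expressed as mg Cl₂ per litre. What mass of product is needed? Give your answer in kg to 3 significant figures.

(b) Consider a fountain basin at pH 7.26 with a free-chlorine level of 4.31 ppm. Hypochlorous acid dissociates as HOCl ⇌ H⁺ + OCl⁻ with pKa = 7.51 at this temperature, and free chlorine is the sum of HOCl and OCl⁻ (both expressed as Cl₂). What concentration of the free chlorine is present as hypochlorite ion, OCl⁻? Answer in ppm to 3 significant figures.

(a) 1.10 kg; (b) 1.55 ppm

(a) Volume: 28,300 US gal × 3.785 L/gal = 107,116 L.
(a) Chlorine deficit: 9.3 − 0.2 = 9.1 ppm = 9.1 mg/L as Cl₂.
(a) Cl₂ equivalent needed: 9.1 mg/L × 107,116 L = 974,800 mg = 974.8 g.
(a) Product at 88.5% available chlorine: 974.8 / 0.885 = 1101 g.

(b) [OCl⁻]/[HOCl] = 10^(pH − pKa) = 10^(7.26 − 7.51) = 10^-0.25 = 0.5623.
(b) Fraction as HOCl = 1 / (1 + 0.5623) = 0.6401.
(b) OCl⁻ = (1 − 0.6401) × 4.31 ppm = 1.551 ppm.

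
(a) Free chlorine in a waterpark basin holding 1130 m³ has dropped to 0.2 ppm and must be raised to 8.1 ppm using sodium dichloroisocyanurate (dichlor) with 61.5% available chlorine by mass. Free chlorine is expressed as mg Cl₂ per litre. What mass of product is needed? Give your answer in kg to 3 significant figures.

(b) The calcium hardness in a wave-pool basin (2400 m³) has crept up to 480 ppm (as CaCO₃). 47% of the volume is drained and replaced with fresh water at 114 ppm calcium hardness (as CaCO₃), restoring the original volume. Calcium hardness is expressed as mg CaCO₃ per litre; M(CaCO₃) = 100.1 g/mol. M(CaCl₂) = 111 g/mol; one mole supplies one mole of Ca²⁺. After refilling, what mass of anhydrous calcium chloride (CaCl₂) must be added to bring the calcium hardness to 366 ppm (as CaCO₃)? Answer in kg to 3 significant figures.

(a) Volume: 1130 m³ = 1,130,000 L.
(a) Chlorine deficit: 8.1 − 0.2 = 7.9 ppm = 7.9 mg/L as Cl₂.
(a) Cl₂ equivalent needed: 7.9 mg/L × 1,130,000 L = 8,927,000 mg = 8927 g.
(a) Product at 61.5% available chlorine: 8927 / 0.615 = 14,520 g.

(b) Volume: 2400 m³ = 2,400,000 L.
(b) After draining 47% and refilling: 480 × 0.53 + 114 × 0.47 = 307.98 ppm.
(b) Deficit to target: 366 − 307.98 = 58.02 mg/L.
(b) As CaCO₃: 58.02 mg/L × 2,400,000 L = 139,200 g; ÷ 100.1 = 1391 mol Ca²⁺.
(b) Mass: 1391 × 111 = 154,400 g.

(a) 14.5 kg; (b) 154 kg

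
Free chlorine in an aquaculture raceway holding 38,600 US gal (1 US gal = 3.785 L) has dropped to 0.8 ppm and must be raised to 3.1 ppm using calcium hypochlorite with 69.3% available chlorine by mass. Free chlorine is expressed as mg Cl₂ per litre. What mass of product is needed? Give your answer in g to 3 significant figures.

Volume: 38,600 US gal × 3.785 L/gal = 146,101 L.
Chlorine deficit: 3.1 − 0.8 = 2.3 ppm = 2.3 mg/L as Cl₂.
Cl₂ equivalent needed: 2.3 mg/L × 146,101 L = 336,000 mg = 336 g.
Product at 69.3% available chlorine: 336 / 0.693 = 484.9 g.

485 g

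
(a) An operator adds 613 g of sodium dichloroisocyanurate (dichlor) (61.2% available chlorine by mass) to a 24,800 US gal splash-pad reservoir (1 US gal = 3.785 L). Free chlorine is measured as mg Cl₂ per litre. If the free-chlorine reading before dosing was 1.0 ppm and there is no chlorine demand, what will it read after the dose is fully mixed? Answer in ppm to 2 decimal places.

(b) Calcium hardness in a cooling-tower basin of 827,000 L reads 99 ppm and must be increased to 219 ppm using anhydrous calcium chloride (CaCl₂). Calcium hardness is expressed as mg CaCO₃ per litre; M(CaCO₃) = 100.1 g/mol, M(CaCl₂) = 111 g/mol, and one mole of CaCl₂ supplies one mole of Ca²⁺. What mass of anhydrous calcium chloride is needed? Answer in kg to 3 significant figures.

(a) Volume: 24,800 US gal × 3.785 L/gal = 93,868 L.
(a) Available chlorine delivered: 613 g × 0.612 = 375.2 g as Cl₂.
(a) Concentration rise: 375.2 g / 93,868 L = 3.997 mg/L = 4.00 ppm.
(a) Final FC: 1.0 + 4.00 = 5.00 ppm.

(b) Hardness to add: (219 − 99) = 120 mg/L as CaCO₃ × 827,000 L = 99,240 g as CaCO₃.
(b) Moles of Ca²⁺ (1 mol Ca²⁺ ≡ 1 mol CaCO₃): 99,240 / 100.1 g/mol = 991.4 mol.
(b) Mass of CaCl₂: 991.4 × 111 = 110,000 g.

(a) 5.00 ppm; (b) 110 kg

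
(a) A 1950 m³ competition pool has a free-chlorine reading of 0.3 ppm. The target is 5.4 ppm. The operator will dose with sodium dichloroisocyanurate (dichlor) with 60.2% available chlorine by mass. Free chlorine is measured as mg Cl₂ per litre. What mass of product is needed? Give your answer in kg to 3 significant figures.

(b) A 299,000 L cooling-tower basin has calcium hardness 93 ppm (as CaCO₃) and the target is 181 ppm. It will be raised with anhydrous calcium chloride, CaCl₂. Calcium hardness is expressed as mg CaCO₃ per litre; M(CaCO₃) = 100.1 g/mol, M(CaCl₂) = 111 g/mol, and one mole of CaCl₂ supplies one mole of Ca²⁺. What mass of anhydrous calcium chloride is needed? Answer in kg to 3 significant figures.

(a) 16.5 kg; (b) 29.2 kg

(a) Volume: 1950 m³ = 1,950,000 L.
(a) Chlorine deficit: 5.4 − 0.3 = 5.1 ppm = 5.1 mg/L as Cl₂.
(a) Cl₂ equivalent needed: 5.1 mg/L × 1,950,000 L = 9,945,000 mg = 9945 g.
(a) Product at 60.2% available chlorine: 9945 / 0.602 = 16,520 g.

(b) Hardness to add: (181 − 93) = 88 mg/L as CaCO₃ × 299,000 L = 26,310 g as CaCO₃.
(b) Moles of Ca²⁺ (1 mol Ca²⁺ ≡ 1 mol CaCO₃): 26,310 / 100.1 g/mol = 262.9 mol.
(b) Mass of CaCl₂: 262.9 × 111 = 29,180 g.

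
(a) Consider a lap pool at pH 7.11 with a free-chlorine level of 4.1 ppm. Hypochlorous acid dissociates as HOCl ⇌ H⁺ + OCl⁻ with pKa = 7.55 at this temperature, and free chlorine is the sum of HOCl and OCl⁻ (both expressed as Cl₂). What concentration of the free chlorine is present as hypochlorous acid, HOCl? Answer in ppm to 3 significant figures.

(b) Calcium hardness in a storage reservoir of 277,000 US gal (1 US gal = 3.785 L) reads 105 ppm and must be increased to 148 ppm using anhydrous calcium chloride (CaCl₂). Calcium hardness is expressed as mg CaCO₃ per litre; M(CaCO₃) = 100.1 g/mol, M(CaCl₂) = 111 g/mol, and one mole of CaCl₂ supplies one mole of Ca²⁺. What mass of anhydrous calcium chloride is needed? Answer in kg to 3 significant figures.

(a) 3.01 ppm; (b) 50.0 kg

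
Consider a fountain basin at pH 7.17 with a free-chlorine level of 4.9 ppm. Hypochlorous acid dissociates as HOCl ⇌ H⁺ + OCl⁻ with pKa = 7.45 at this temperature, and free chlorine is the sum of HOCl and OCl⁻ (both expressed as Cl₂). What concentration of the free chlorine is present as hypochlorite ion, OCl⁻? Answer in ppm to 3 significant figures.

[OCl⁻]/[HOCl] = 10^(pH − pKa) = 10^(7.17 − 7.45) = 10^-0.28 = 0.5248.
Fraction as HOCl = 1 / (1 + 0.5248) = 0.6558.
OCl⁻ = (1 − 0.6558) × 4.9 ppm = 1.686 ppm.

1.69 ppm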